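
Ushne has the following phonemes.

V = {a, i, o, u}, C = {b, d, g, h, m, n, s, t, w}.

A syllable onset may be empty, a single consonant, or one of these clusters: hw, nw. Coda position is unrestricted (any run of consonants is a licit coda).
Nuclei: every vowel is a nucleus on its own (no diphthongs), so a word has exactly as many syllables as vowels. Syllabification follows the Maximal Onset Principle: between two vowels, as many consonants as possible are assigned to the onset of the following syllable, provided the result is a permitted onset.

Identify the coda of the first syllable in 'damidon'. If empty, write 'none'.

none

Vowels present: a, i, o; each is a nucleus, giving 3 syllables.
V1 /a/ – V2 /i/: /m/ → onset of the next syllable (single consonants are always licit onsets).
V2 /i/ – V3 /o/: /d/ → onset of the next syllable (single consonants are always licit onsets).
Putting it together: da.mi.don.
Syllable 1 is /da/: onset /d/, nucleus /a/, coda ∅.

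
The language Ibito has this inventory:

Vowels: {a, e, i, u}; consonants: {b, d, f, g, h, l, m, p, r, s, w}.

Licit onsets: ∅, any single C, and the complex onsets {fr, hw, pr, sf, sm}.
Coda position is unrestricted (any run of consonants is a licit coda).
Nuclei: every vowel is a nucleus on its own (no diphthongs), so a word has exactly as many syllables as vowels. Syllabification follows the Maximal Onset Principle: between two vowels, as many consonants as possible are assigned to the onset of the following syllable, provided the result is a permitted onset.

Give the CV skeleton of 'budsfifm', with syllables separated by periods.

CVC.CCVCC

Nuclei (vowels): u, i → 2 syllables.
V1 /u/ – V2 /i/: /dsf/ splits as /d/ + /sf/ (/sf/ is the longest suffix that is a licit onset).
Putting it together: bud.sfifm.
Mapping each syllable to C/V: /bud/ → CVC, /sfifm/ → CCVCC.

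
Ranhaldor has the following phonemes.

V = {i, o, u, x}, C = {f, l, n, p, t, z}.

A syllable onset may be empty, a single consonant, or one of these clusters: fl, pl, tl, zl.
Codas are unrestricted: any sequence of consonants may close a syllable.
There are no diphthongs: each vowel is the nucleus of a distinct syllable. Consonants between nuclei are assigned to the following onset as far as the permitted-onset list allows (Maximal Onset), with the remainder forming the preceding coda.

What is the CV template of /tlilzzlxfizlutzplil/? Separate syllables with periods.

The vowels are i, x, i, u, i — 5 nuclei, so 5 syllables.
Between /i/ (V1) and /x/ (V2): /lzzl/ splits as /lz/ + /zl/ (/zl/ is the longest suffix that is a licit onset).
Between /x/ (V2) and /i/ (V3): /f/ → onset of the next syllable (single consonants are always licit onsets).
Between /i/ (V3) and /u/ (V4): /zl/ is a licit onset in full, so it all attaches to the next syllable.
Between /u/ (V4) and /i/ (V5): /tzpl/ — longest licit onset from the right is /pl/, leaving /tz/ as coda.
Result: tlilz.zlx.fi.zlutz.plil.
Mapping each syllable to C/V: /tlilz/ → CCVCC, /zlx/ → CCV, /fi/ → CV, /zlutz/ → CCVCC, /plil/ → CCVC.

CCVCC.CCV.CV.CCVCC.CCVC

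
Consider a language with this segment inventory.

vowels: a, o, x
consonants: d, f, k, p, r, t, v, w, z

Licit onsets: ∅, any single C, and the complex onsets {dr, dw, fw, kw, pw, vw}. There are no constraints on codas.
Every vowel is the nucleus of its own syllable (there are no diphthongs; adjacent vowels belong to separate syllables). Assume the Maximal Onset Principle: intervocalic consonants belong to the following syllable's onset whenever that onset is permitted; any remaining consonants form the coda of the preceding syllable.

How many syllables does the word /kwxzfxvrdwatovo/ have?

5

Vowels present: x, x, a, o, o; each is a nucleus, giving 5 syllables.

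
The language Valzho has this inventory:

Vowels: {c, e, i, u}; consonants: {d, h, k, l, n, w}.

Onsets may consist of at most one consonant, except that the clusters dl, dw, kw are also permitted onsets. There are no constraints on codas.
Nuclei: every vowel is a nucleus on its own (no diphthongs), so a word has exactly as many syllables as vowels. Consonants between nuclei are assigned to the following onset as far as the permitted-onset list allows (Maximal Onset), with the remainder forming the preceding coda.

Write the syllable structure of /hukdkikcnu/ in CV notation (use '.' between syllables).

Vowels present: u, i, c, u; each is a nucleus, giving 4 syllables.
Between /u/ (V1) and /i/ (V2): cluster /kdk/ — the longest permitted-onset suffix is /k/; onset = /k/, preceding coda = /kd/.
Between /i/ (V2) and /c/ (V3): just /k/ — single C goes to the following onset.
Between /c/ (V3) and /u/ (V4): /n/ → onset of the next syllable (single consonants are always licit onsets).
Syllabification: hukd.ki.kc.nu.
Mapping each syllable to C/V: /hukd/ → CVCC, /ki/ → CV, /kc/ → CV, /nu/ → CV.

CVCC.CV.CV.CV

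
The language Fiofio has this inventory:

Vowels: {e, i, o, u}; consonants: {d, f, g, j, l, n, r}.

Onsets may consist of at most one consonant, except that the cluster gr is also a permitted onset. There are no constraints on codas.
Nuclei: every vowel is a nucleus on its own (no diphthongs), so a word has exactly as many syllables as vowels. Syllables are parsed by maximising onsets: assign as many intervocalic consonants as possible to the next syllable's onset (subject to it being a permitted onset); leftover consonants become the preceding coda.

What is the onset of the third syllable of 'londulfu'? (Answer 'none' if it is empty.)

The vowels are o, u, u — 3 nuclei, so 3 syllables.
σ1/σ2 boundary: /nd/ splits as /n/ + /d/ (/d/ is the longest suffix that is a licit onset).
σ2/σ3 boundary: cluster /lf/ — the longest permitted-onset suffix is /f/; onset = /f/, preceding coda = /l/.
Syllabification: lon.dul.fu.
Syllable 3 is /fu/: onset /f/, nucleus /u/, coda ∅.

f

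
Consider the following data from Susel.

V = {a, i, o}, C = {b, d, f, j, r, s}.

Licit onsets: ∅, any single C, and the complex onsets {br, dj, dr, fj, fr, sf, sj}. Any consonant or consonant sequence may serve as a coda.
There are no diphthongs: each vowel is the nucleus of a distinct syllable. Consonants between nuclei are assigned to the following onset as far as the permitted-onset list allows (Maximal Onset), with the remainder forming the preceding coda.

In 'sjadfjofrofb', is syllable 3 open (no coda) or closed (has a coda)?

closed

The vowels are a, o, o — 3 nuclei, so 3 syllables.
Between /a/ (V1) and /o/ (V2): /dfj/; trying suffixes from longest down, /fj/ is the first permitted one, so coda /d/ | onset /fj/.
Between /o/ (V2) and /o/ (V3): cluster /fr/ — /fr/ is itself a permitted onset, so the whole cluster goes right; preceding coda = ∅.
So the parse is sjad.fjo.frofb.
Syllable 3 is /frofb/ with coda /fb/, so it is closed.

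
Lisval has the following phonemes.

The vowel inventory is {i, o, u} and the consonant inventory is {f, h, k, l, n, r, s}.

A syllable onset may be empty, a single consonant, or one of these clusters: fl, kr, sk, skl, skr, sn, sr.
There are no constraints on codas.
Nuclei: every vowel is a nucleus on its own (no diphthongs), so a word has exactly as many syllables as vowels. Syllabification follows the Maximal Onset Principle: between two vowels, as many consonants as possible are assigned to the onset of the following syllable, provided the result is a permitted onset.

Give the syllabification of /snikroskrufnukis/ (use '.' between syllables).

sni.kro.skruf.nu.kis

The vowels are i, o, u, u, i — 5 nuclei, so 5 syllables.
V1 /i/ – V2 /o/: /kr/ is a licit onset in full, so it all attaches to the next syllable.
V2 /o/ – V3 /u/: cluster /skr/ — /skr/ is itself a permitted onset, so the whole cluster goes right; preceding coda = ∅.
V3 /u/ – V4 /u/: /fn/; trying suffixes from longest down, /n/ is the first permitted one, so coda /f/ | onset /n/.
V4 /u/ – V5 /i/: /k/ → onset of the next syllable (single consonants are always licit onsets).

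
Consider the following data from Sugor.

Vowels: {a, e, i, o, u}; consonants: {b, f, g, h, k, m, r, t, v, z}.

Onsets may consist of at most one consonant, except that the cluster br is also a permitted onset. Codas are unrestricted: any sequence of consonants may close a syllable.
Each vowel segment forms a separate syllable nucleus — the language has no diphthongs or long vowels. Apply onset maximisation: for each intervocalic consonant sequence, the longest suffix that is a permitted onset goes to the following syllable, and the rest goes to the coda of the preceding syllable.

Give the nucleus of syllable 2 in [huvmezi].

Nuclei (vowels): u, e, i → 3 syllables.
The second nucleus (vowel 2 from the left) is /e/.

e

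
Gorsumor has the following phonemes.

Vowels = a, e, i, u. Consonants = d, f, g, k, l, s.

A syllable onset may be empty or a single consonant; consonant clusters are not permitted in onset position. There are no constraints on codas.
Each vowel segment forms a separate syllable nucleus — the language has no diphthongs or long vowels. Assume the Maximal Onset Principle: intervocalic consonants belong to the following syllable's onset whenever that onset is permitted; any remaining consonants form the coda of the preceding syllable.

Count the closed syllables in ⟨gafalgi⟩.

The vowels are a, a, i — 3 nuclei, so 3 syllables.
/a…a/ gap (V1→V2): /f/ is a single consonant, so it becomes the next onset.
/a…i/ gap (V2→V3): cluster /lg/ — the longest permitted-onset suffix is /g/; onset = /g/, preceding coda = /l/.
Result: ga.fal.gi.
Classifying each syllable: /ga/ (open), /fal/ (closed), /gi/ (open).
Closed syllables: 1.

1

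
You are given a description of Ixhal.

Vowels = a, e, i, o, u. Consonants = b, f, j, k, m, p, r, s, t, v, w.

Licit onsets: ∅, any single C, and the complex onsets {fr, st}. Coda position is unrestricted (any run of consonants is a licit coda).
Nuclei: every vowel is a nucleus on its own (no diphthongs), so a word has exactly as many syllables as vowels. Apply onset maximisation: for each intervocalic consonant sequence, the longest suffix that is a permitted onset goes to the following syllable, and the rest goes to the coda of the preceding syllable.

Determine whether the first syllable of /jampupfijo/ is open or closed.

Nuclei (vowels): a, u, i, o → 4 syllables.
/a…u/ gap (V1→V2): /mp/ — longest licit onset from the right is /p/, leaving /m/ as coda.
/u…i/ gap (V2→V3): /pf/ — longest licit onset from the right is /f/, leaving /p/ as coda.
/i…o/ gap (V3→V4): just /j/ — single C goes to the following onset.
Syllabification: jam.pup.fi.jo.
Syllable 1 is /jam/ with coda /m/, so it is closed.

closed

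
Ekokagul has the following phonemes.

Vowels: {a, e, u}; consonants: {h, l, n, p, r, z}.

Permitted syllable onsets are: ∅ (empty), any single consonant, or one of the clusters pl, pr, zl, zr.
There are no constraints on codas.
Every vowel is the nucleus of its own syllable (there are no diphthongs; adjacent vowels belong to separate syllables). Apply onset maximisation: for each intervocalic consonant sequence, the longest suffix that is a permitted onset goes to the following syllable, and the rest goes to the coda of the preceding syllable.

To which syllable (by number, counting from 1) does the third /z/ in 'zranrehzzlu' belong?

Nuclei (vowels): a, e, u → 3 syllables.
σ1/σ2 boundary: /nr/ splits as /n/ + /r/ (/r/ is the longest suffix that is a licit onset).
σ2/σ3 boundary: /hzzl/ — longest licit onset from the right is /zl/, leaving /hz/ as coda.
Putting it together: zran.rehz.zlu.
The third /z/ is in the onset of syllable 3 (/zlu/).

3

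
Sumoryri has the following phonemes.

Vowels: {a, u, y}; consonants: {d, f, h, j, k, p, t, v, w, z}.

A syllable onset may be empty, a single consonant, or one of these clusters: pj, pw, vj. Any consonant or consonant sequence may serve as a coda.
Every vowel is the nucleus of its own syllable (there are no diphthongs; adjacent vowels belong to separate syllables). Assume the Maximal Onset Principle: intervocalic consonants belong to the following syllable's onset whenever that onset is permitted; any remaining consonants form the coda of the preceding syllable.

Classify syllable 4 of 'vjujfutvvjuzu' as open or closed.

Nuclei (vowels): u, u, u, u → 4 syllables.
/u…u/ gap (V1→V2): /jf/; trying suffixes from longest down, /f/ is the first permitted one, so coda /j/ | onset /f/.
/u…u/ gap (V2→V3): cluster /tvvj/ — the longest permitted-onset suffix is /vj/; onset = /vj/, preceding coda = /tv/.
/u…u/ gap (V3→V4): /z/ → onset of the next syllable (single consonants are always licit onsets).
So the parse is vjuj.futv.vju.zu.
Syllable 4 is /zu/; it ends in its nucleus with no coda, so it is open.

open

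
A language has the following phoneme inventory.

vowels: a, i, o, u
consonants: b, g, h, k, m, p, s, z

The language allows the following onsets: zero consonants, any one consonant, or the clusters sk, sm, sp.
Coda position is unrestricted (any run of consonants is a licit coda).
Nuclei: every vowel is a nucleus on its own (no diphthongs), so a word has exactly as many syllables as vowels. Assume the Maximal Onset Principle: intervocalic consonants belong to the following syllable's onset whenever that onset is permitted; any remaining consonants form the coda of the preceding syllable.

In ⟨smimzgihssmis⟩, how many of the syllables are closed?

The vowels are i, i, i — 3 nuclei, so 3 syllables.
Between /i/ (V1) and /i/ (V2): cluster /mzg/ — the longest permitted-onset suffix is /g/; onset = /g/, preceding coda = /mz/.
Between /i/ (V2) and /i/ (V3): /hssm/; trying suffixes from longest down, /sm/ is the first permitted one, so coda /hs/ | onset /sm/.
Syllabification: smimz.gihs.smis.
Classifying each syllable: /smimz/ (closed), /gihs/ (closed), /smis/ (closed).
Closed syllables: 3.

3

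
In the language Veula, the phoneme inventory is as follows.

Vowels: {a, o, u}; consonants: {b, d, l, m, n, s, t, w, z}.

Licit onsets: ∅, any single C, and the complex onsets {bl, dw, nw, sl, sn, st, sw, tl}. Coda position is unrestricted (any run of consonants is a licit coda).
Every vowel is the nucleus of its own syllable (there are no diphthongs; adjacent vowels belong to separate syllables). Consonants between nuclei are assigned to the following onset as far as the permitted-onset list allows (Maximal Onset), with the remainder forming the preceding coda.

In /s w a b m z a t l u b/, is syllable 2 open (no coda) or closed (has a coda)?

open

Nuclei (vowels): a, a, u → 3 syllables.
/a…a/ gap (V1→V2): cluster /bmz/ — the longest permitted-onset suffix is /z/; onset = /z/, preceding coda = /bm/.
/a…u/ gap (V2→V3): /tl/ is a licit onset in full, so it all attaches to the next syllable.
Result: swabm.za.tlub.
Syllable 2 is /za/; it ends in its nucleus with no coda, so it is open.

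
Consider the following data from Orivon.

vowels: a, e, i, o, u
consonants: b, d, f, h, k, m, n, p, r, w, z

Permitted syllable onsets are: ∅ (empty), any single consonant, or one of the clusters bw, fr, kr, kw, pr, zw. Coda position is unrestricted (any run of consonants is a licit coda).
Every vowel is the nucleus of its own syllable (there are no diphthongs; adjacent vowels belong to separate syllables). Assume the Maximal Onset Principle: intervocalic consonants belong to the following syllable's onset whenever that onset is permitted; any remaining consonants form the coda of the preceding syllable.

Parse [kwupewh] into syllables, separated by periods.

kwu.pewh

Vowels present: u, e; each is a nucleus, giving 2 syllables.
V1 /u/ – V2 /e/: just /p/ — single C goes to the following onset.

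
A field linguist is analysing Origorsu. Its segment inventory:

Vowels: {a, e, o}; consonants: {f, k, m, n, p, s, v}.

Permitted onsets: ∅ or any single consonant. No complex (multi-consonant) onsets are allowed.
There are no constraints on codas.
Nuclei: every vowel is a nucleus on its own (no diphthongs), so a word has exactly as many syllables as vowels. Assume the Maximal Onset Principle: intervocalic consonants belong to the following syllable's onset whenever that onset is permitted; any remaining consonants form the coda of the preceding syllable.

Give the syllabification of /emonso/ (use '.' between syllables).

The vowels are e, o, o — 3 nuclei, so 3 syllables.
Between /e/ (V1) and /o/ (V2): /m/ is a single consonant, so it becomes the next onset.
Between /o/ (V2) and /o/ (V3): /ns/; trying suffixes from longest down, /s/ is the first permitted one, so coda /n/ | onset /s/.

e.mon.so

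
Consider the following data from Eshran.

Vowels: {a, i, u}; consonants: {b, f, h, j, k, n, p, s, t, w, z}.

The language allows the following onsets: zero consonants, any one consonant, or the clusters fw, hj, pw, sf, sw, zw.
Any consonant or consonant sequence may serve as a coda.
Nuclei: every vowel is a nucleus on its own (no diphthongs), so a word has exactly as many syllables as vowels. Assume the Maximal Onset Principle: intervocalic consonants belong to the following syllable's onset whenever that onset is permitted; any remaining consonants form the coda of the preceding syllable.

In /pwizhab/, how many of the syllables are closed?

Nuclei (vowels): i, a → 2 syllables.
σ1/σ2 boundary: cluster /zh/ — the longest permitted-onset suffix is /h/; onset = /h/, preceding coda = /z/.
Result: pwiz.hab.
Classifying each syllable: /pwiz/ (closed), /hab/ (closed).
Closed syllables: 2.

2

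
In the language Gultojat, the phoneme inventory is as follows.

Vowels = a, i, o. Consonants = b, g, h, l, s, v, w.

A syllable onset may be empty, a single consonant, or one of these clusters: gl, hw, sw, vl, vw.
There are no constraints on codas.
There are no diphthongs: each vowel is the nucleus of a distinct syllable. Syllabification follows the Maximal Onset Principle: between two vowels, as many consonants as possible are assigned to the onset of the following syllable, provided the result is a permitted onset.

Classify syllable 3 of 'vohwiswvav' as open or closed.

Vowels present: o, i, a; each is a nucleus, giving 3 syllables.
V1 /o/ – V2 /i/: /hw/ — entire cluster is a permitted onset → onset /hw/, coda ∅.
V2 /i/ – V3 /a/: /swv/ — longest licit onset from the right is /v/, leaving /sw/ as coda.
Syllabification: vo.hwisw.vav.
Syllable 3 is /vav/ with coda /v/, so it is closed.

closed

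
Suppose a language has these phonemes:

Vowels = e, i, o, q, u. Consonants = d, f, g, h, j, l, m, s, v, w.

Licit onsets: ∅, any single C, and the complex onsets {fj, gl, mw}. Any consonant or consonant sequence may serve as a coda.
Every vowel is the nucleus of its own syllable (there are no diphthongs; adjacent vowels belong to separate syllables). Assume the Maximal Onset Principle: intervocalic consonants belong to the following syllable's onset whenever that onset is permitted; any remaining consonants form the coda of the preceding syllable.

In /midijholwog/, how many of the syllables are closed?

3

Nuclei (vowels): i, i, o, o → 4 syllables.
/i…i/ gap (V1→V2): just /d/ — single C goes to the following onset.
/i…o/ gap (V2→V3): cluster /jh/ — the longest permitted-onset suffix is /h/; onset = /h/, preceding coda = /j/.
/o…o/ gap (V3→V4): /lw/ splits as /l/ + /w/ (/w/ is the longest suffix that is a licit onset).
Result: mi.dij.hol.wog.
Classifying each syllable: /mi/ (open), /dij/ (closed), /hol/ (closed), /wog/ (closed).
Closed syllables: 3.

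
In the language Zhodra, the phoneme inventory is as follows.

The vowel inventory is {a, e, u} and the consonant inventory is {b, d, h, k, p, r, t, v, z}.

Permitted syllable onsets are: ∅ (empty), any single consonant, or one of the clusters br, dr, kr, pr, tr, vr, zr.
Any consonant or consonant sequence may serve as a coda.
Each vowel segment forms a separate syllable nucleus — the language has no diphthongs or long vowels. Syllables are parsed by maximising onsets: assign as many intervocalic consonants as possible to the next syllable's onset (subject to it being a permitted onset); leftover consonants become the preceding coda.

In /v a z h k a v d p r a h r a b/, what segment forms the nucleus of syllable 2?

a

Vowels present: a, a, a, a; each is a nucleus, giving 4 syllables.
The second nucleus (vowel 2 from the left) is /a/.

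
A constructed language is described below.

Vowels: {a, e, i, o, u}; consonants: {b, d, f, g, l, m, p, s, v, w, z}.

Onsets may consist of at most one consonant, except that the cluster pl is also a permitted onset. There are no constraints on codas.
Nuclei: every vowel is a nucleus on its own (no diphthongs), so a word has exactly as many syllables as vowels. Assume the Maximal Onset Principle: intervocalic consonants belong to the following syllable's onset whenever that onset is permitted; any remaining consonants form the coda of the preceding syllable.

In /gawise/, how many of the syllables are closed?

Vowels present: a, i, e; each is a nucleus, giving 3 syllables.
/a…i/ gap (V1→V2): /w/ → onset of the next syllable (single consonants are always licit onsets).
/i…e/ gap (V2→V3): /s/ is a single consonant, so it becomes the next onset.
Syllabification: ga.wi.se.
Classifying each syllable: /ga/ (open), /wi/ (open), /se/ (open).
Closed syllables: 0.

0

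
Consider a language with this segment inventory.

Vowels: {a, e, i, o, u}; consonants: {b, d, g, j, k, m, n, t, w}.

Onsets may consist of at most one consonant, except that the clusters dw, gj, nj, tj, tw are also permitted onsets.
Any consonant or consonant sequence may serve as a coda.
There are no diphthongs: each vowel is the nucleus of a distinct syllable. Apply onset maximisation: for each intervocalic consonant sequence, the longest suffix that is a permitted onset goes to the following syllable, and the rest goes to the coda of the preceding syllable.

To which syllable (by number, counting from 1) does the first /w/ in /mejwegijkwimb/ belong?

Vowels present: e, e, i, i; each is a nucleus, giving 4 syllables.
σ1/σ2 boundary: /jw/; trying suffixes from longest down, /w/ is the first permitted one, so coda /j/ | onset /w/.
σ2/σ3 boundary: just /g/ — single C goes to the following onset.
σ3/σ4 boundary: /jkw/; trying suffixes from longest down, /w/ is the first permitted one, so coda /jk/ | onset /w/.
So the parse is mej.we.gijk.wimb.
The first /w/ is in the onset of syllable 2 (/we/).

2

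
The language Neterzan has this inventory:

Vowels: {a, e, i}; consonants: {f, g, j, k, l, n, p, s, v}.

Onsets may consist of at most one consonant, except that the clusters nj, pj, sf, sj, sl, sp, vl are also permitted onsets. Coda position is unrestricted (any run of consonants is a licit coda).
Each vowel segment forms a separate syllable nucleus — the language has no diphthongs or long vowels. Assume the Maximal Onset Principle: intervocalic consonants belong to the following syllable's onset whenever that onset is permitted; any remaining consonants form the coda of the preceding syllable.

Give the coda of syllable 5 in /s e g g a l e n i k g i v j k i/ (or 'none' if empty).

Vowels present: e, a, e, i, i, i; each is a nucleus, giving 6 syllables.
Between /e/ (V1) and /a/ (V2): /gg/; trying suffixes from longest down, /g/ is the first permitted one, so coda /g/ | onset /g/.
Between /a/ (V2) and /e/ (V3): /l/ → onset of the next syllable (single consonants are always licit onsets).
Between /e/ (V3) and /i/ (V4): just /n/ — single C goes to the following onset.
Between /i/ (V4) and /i/ (V5): /kg/ — longest licit onset from the right is /g/, leaving /k/ as coda.
Between /i/ (V5) and /i/ (V6): /vjk/ — longest licit onset from the right is /k/, leaving /vj/ as coda.
So the parse is seg.ga.le.nik.givj.ki.
Syllable 5 is /givj/: onset /g/, nucleus /i/, coda /vj/.

vj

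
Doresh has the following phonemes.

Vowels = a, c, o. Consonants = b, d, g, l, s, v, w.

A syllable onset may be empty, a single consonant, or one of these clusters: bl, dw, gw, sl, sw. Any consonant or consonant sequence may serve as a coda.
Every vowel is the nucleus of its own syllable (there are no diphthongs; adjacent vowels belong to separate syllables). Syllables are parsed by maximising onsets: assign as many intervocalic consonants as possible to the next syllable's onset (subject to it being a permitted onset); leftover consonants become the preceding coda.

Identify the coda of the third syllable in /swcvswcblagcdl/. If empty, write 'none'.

none

Nuclei (vowels): c, c, a, c → 4 syllables.
V1 /c/ – V2 /c/: cluster /vsw/ — the longest permitted-onset suffix is /sw/; onset = /sw/, preceding coda = /v/.
V2 /c/ – V3 /a/: cluster /bl/ — /bl/ is itself a permitted onset, so the whole cluster goes right; preceding coda = ∅.
V3 /a/ – V4 /c/: /g/ is a single consonant, so it becomes the next onset.
Result: swcv.swc.bla.gcdl.
Syllable 3 is /bla/: onset /bl/, nucleus /a/, coda ∅.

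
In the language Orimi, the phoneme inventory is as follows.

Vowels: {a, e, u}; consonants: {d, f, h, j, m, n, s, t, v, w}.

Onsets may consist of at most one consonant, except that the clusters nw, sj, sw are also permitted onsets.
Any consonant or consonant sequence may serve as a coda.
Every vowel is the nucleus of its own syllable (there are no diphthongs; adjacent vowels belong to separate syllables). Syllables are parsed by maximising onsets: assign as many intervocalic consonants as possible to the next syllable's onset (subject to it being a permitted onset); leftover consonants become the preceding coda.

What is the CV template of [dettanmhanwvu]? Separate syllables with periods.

CVC.CVCC.CVCC.CV

Vowels present: e, a, a, u; each is a nucleus, giving 4 syllables.
/e…a/ gap (V1→V2): /tt/ — longest licit onset from the right is /t/, leaving /t/ as coda.
/a…a/ gap (V2→V3): /nmh/ splits as /nm/ + /h/ (/h/ is the longest suffix that is a licit onset).
/a…u/ gap (V3→V4): /nwv/ splits as /nw/ + /v/ (/v/ is the longest suffix that is a licit onset).
Result: det.tanm.hanw.vu.
Mapping each syllable to C/V: /det/ → CVC, /tanm/ → CVCC, /hanw/ → CVCC, /vu/ → CV.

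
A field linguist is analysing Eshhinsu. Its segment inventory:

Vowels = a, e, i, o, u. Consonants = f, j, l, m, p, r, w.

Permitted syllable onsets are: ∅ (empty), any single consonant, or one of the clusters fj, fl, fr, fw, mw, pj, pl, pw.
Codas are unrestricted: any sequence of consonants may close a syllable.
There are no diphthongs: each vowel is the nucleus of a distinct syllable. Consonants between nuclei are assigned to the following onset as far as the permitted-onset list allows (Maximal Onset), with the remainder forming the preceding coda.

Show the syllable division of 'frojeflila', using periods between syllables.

The vowels are o, e, i, a — 4 nuclei, so 4 syllables.
Between /o/ (V1) and /e/ (V2): just /j/ — single C goes to the following onset.
Between /e/ (V2) and /i/ (V3): /fl/ is a licit onset in full, so it all attaches to the next syllable.
Between /i/ (V3) and /a/ (V4): /l/ → onset of the next syllable (single consonants are always licit onsets).

fro.je.fli.la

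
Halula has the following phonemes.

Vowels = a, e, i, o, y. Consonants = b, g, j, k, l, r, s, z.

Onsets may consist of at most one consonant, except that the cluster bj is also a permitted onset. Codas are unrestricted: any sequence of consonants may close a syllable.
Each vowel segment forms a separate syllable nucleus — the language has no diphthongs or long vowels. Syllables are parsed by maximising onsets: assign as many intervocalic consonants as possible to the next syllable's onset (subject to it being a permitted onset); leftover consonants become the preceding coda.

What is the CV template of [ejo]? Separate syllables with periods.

V.CV

Nuclei (vowels): e, o → 2 syllables.
Between /e/ (V1) and /o/ (V2): just /j/ — single C goes to the following onset.
Syllabification: e.jo.
Mapping each syllable to C/V: /e/ → V, /jo/ → CV.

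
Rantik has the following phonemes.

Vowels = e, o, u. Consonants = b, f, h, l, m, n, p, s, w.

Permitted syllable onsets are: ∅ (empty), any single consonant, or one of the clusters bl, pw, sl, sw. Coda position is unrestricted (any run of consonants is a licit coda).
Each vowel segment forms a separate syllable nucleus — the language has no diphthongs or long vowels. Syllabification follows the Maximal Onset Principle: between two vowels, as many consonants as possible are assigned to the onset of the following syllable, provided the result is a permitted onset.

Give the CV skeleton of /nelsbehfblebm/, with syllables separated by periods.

Vowels present: e, e, e; each is a nucleus, giving 3 syllables.
Between /e/ (V1) and /e/ (V2): /lsb/ splits as /ls/ + /b/ (/b/ is the longest suffix that is a licit onset).
Between /e/ (V2) and /e/ (V3): /hfbl/ splits as /hf/ + /bl/ (/bl/ is the longest suffix that is a licit onset).
Result: nels.behf.blebm.
Mapping each syllable to C/V: /nels/ → CVCC, /behf/ → CVCC, /blebm/ → CCVCC.

CVCC.CVCC.CCVCC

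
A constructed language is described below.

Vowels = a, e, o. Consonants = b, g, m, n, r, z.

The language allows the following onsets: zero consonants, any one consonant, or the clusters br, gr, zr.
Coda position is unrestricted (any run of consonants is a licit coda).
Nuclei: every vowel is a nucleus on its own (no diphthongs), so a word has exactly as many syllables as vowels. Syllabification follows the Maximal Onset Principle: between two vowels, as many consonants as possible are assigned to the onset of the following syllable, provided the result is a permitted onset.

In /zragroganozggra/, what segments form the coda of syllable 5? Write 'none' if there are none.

Vowels present: a, o, a, o, a; each is a nucleus, giving 5 syllables.
V1 /a/ – V2 /o/: cluster /gr/ — /gr/ is itself a permitted onset, so the whole cluster goes right; preceding coda = ∅.
V2 /o/ – V3 /a/: just /g/ — single C goes to the following onset.
V3 /a/ – V4 /o/: /n/ → onset of the next syllable (single consonants are always licit onsets).
V4 /o/ – V5 /a/: /zggr/ splits as /zg/ + /gr/ (/gr/ is the longest suffix that is a licit onset).
Result: zra.gro.ga.nozg.gra.
Syllable 5 is /gra/: onset /gr/, nucleus /a/, coda ∅.

none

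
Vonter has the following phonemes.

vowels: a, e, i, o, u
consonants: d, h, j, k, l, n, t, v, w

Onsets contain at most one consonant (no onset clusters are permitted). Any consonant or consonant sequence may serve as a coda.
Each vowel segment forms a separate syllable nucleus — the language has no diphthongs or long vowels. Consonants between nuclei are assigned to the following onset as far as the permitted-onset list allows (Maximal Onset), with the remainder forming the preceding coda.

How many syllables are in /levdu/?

2

Vowels present: e, u; each is a nucleus, giving 2 syllables.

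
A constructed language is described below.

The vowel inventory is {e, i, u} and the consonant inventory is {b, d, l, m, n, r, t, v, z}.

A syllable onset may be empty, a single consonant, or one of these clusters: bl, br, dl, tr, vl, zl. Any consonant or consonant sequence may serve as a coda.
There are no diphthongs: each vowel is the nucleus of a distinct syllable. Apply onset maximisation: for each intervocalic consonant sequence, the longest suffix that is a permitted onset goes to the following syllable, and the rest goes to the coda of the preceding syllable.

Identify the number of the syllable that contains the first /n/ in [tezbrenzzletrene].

The vowels are e, e, e, e, e — 5 nuclei, so 5 syllables.
/e…e/ gap (V1→V2): /zbr/; trying suffixes from longest down, /br/ is the first permitted one, so coda /z/ | onset /br/.
/e…e/ gap (V2→V3): cluster /nzzl/ — the longest permitted-onset suffix is /zl/; onset = /zl/, preceding coda = /nz/.
/e…e/ gap (V3→V4): /tr/ is a licit onset in full, so it all attaches to the next syllable.
/e…e/ gap (V4→V5): just /n/ — single C goes to the following onset.
Result: tez.brenz.zle.tre.ne.
The first /n/ is in the coda of syllable 2 (/brenz/).

2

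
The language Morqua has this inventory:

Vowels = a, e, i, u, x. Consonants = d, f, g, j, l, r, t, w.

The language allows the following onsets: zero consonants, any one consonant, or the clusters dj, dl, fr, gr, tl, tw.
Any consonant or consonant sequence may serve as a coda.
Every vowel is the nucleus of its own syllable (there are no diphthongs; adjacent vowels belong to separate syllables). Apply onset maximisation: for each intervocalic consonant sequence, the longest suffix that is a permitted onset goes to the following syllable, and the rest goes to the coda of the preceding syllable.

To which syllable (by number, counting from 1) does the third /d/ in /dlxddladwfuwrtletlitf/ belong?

Vowels present: x, a, u, e, i; each is a nucleus, giving 5 syllables.
/x…a/ gap (V1→V2): /ddl/ — longest licit onset from the right is /dl/, leaving /d/ as coda.
/a…u/ gap (V2→V3): /dwf/ — longest licit onset from the right is /f/, leaving /dw/ as coda.
/u…e/ gap (V3→V4): cluster /wrtl/ — the longest permitted-onset suffix is /tl/; onset = /tl/, preceding coda = /wr/.
/e…i/ gap (V4→V5): /tl/ is a licit onset in full, so it all attaches to the next syllable.
Syllabification: dlxd.dladw.fuwr.tle.tlitf.
The third /d/ is in the onset of syllable 2 (/dladw/).

2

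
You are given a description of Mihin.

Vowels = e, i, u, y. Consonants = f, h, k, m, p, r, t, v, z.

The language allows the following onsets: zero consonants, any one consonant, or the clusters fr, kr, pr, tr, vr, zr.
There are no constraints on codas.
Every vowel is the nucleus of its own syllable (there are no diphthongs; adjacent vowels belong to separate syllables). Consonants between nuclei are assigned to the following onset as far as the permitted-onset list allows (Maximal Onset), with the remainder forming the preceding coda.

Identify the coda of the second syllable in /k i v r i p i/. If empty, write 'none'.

none

The vowels are i, i, i — 3 nuclei, so 3 syllables.
Between /i/ (V1) and /i/ (V2): /vr/ — entire cluster is a permitted onset → onset /vr/, coda ∅.
Between /i/ (V2) and /i/ (V3): /p/ is a single consonant, so it becomes the next onset.
Result: ki.vri.pi.
Syllable 2 is /vri/: onset /vr/, nucleus /i/, coda ∅.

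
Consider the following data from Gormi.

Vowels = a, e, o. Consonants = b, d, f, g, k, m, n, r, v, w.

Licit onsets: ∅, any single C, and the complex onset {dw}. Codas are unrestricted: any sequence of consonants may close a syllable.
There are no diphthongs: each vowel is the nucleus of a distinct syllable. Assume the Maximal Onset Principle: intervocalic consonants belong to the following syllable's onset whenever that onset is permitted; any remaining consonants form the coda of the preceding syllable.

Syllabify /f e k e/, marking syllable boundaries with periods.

fe.ke

Nuclei (vowels): e, e → 2 syllables.
/e…e/ gap (V1→V2): /k/ → onset of the next syllable (single consonants are always licit onsets).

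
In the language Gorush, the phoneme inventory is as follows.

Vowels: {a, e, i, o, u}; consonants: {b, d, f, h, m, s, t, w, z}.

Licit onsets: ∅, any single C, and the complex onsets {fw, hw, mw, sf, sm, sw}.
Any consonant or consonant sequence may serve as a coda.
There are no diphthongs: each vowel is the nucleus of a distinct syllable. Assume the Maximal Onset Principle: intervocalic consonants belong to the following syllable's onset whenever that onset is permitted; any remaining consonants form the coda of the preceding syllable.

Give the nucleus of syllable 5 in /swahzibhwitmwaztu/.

The vowels are a, i, i, a, u — 5 nuclei, so 5 syllables.
The fifth nucleus (vowel 5 from the left) is /u/.

u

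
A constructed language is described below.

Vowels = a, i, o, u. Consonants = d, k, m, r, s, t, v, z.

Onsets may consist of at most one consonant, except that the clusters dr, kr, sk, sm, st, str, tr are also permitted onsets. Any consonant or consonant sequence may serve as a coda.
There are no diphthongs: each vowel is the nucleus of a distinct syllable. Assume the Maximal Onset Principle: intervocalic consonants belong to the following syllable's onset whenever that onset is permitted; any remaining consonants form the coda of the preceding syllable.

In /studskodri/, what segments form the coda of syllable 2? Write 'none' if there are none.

none

The vowels are u, o, i — 3 nuclei, so 3 syllables.
V1 /u/ – V2 /o/: /dsk/; trying suffixes from longest down, /sk/ is the first permitted one, so coda /d/ | onset /sk/.
V2 /o/ – V3 /i/: cluster /dr/ — /dr/ is itself a permitted onset, so the whole cluster goes right; preceding coda = ∅.
Putting it together: stud.sko.dri.
Syllable 2 is /sko/: onset /sk/, nucleus /o/, coda ∅.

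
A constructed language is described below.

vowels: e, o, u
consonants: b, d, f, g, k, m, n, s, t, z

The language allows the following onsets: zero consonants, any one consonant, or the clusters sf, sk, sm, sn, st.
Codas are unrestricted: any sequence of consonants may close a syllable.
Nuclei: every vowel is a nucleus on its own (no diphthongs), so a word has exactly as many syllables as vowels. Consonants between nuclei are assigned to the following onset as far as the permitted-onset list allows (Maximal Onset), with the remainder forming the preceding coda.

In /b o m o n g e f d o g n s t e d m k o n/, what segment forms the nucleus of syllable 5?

Vowels present: o, o, e, o, e, o; each is a nucleus, giving 6 syllables.
The fifth nucleus (vowel 5 from the left) is /e/.

e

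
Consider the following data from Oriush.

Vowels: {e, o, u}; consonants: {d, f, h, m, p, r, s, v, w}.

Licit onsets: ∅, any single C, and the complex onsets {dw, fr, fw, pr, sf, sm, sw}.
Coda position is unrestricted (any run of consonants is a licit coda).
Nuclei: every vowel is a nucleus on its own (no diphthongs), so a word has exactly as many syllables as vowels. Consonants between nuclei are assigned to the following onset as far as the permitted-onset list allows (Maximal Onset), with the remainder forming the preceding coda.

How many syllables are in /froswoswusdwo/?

Nuclei (vowels): o, o, u, o → 4 syllables.

4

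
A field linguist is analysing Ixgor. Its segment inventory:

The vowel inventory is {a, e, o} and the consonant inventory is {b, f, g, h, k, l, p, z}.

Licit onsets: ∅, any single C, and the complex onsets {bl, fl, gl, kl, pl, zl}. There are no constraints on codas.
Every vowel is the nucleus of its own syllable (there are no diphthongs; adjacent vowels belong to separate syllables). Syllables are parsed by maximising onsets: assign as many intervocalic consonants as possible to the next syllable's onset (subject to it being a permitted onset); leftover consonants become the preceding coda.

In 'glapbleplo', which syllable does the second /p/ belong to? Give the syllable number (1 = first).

3

The vowels are a, e, o — 3 nuclei, so 3 syllables.
σ1/σ2 boundary: /pbl/ — longest licit onset from the right is /bl/, leaving /p/ as coda.
σ2/σ3 boundary: /pl/ — entire cluster is a permitted onset → onset /pl/, coda ∅.
So the parse is glap.ble.plo.
The second /p/ is in the onset of syllable 3 (/plo/).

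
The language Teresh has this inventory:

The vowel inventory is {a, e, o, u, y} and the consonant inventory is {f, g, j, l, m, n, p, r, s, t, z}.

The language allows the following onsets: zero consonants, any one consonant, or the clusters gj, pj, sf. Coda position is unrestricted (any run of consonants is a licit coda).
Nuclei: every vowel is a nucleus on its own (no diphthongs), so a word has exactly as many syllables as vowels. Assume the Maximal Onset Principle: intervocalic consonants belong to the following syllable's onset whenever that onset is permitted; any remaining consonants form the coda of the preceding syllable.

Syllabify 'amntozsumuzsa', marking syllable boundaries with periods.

The vowels are a, o, u, u, a — 5 nuclei, so 5 syllables.
Between /a/ (V1) and /o/ (V2): cluster /mnt/ — the longest permitted-onset suffix is /t/; onset = /t/, preceding coda = /mn/.
Between /o/ (V2) and /u/ (V3): /zs/ splits as /z/ + /s/ (/s/ is the longest suffix that is a licit onset).
Between /u/ (V3) and /u/ (V4): just /m/ — single C goes to the following onset.
Between /u/ (V4) and /a/ (V5): /zs/ — longest licit onset from the right is /s/, leaving /z/ as coda.

amn.toz.su.muz.sa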